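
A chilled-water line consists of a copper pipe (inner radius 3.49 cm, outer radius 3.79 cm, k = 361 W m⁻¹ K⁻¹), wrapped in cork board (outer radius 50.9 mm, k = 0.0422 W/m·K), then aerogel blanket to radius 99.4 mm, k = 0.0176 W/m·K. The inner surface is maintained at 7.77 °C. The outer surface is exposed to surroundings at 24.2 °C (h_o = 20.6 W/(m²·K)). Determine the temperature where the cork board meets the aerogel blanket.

Series thermal resistances, inner to outer:
  R'_copper = ln(0.0379/0.0349)/(2πk) = 0.08246/(2π·361) = 3.636×10^-5 m·K/W
  R'_cork board = ln(0.0509/0.0379)/(2πk) = 0.2949/(2π·0.0422) = 1.112 m·K/W
  R'_aerogel blanket = ln(0.0994/0.0509)/(2πk) = 0.6693/(2π·0.0176) = 6.052 m·K/W
  R'_conv,out = 1/(2πr h) = 1/(2π·0.0994·20.6) = 0.07773 m·K/W
ΣR = 3.636×10^-5 + 1.112 + 6.052 + 0.07773 = 7.242 m·K/W
Q' = ΔT/ΣR = (7.77 °C − 24.2 °C)/7.242 = -2.269 W/m
From the inner boundary to the cork board/aerogel blanket interface, ΣR_partial = 1.112 m·K/W.
T_interface = T_in − Q'·ΣR_partial = 7.77 °C − (-2.269)(1.112) = 10.3 °C

T = 10.3 °C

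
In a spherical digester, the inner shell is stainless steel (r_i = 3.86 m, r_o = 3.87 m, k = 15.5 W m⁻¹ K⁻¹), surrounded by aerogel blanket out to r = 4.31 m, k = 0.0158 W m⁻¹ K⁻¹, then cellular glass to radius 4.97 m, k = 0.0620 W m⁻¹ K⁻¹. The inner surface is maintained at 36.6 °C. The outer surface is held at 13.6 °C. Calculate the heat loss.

Q = 133 W

Resistance network (inner→outer):
  R_stainless steel = (1/3.86 − 1/3.87)/(4πk) = 6.694×10^-4/(4π·15.5) = 3.437×10^-6 K/W
  R_aerogel blanket = (1/3.87 − 1/4.31)/(4πk) = 0.02638/(4π·0.0158) = 0.1329 K/W
  R_cellular glass = (1/4.31 − 1/4.97)/(4πk) = 0.03081/(4π·0.0620) = 0.03955 K/W
ΣR = 3.437×10^-6 + 0.1329 + 0.03955 = 0.1725 K/W
Q = ΔT/ΣR = (36.6 °C − 13.6 °C)/0.1725 = 133 W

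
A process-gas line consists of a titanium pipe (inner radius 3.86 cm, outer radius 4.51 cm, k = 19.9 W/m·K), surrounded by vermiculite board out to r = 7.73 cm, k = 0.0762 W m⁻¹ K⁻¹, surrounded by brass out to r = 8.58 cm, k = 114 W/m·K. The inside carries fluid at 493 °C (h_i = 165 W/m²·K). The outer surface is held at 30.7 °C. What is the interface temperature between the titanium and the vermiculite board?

T = 482 °C

Treat each layer as a resistance in series:
  R'_conv,in = 1/(2πr h) = 1/(2π·0.0386·165) = 0.02499 m·K/W
  R'_titanium = ln(0.0451/0.0386)/(2πk) = 0.1556/(2π·19.9) = 0.001245 m·K/W
  R'_vermiculite board = ln(0.0773/0.0451)/(2πk) = 0.5388/(2π·0.0762) = 1.125 m·K/W
  R'_brass = ln(0.0858/0.0773)/(2πk) = 0.1043/(2π·114) = 1.456×10^-4 m·K/W
ΣR = 0.02499 + 0.001245 + 1.125 + 1.456×10^-4 = 1.151 m·K/W
Q' = ΔT/ΣR = (493 °C − 30.7 °C)/1.151 = 401.7 W/m
From the inner boundary to the titanium/vermiculite board interface, ΣR_partial = 0.02623 m·K/W.
T_interface = T_in − Q'·ΣR_partial = 493 °C − (401.7)(0.02623) = 482 °C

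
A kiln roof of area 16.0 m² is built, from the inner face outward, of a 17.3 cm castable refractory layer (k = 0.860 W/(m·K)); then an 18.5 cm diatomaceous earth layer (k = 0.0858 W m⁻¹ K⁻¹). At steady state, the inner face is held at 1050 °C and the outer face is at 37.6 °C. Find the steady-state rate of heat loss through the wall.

Series thermal resistances, inner to outer:
  R_castable refractory = L/(kA) = 0.173/(0.860·16.0) = 0.01257 K/W
  R_diatomaceous earth = L/(kA) = 0.185/(0.0858·16.0) = 0.1348 K/W
ΣR = 0.01257 + 0.1348 = 0.1474 K/W
Q = ΔT/ΣR = (1050 °C − 37.6 °C)/0.1474 = 6870 W

Q = 6870 W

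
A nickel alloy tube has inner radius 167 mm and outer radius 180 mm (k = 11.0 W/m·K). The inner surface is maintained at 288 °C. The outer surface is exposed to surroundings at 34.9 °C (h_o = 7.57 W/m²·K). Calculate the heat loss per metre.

Treat each layer as a resistance in series:
  R'_nickel alloy = ln(0.180/0.167)/(2πk) = 0.07496/(2π·11.0) = 0.001085 m·K/W
  R'_conv,out = 1/(2πr h) = 1/(2π·0.180·7.57) = 0.1168 m·K/W
ΣR = 0.001085 + 0.1168 = 0.1179 m·K/W
Q' = ΔT/ΣR = (288 °C − 34.9 °C)/0.1179 = 2150 W/m

Q' = 2.15 kW/m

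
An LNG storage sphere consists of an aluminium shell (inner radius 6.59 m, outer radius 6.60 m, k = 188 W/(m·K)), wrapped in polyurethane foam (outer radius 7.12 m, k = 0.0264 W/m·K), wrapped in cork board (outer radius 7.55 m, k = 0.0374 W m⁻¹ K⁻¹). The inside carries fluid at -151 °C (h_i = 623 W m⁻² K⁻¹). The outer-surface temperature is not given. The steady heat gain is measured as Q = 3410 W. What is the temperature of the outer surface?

Sum the resistances:
  R_conv,in = 1/(4πr²h) = 1/(4π·6.59²·623) = 2.941×10^-6 K/W
  R_aluminium = (1/6.59 − 1/6.60)/(4πk) = 2.299×10^-4/(4π·188) = 9.732×10^-8 K/W
  R_polyurethane foam = (1/6.60 − 1/7.12)/(4πk) = 0.01107/(4π·0.0264) = 0.03336 K/W
  R_cork board = (1/7.12 − 1/7.55)/(4πk) = 0.007999/(4π·0.0374) = 0.01702 K/W
ΣR = 0.05038 K/W
ΔT = Q·ΣR = 3410 × 0.05038 = 171.8 K
Heat flows inward, so T_out = T_in + ΔT = -151 + 171.8 = 20.8 °C

T_out = 20.8 °C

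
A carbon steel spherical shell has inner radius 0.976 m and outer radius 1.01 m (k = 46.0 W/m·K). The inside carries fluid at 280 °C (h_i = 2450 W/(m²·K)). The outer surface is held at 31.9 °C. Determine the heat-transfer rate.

Resistance network (inner→outer):
  R_conv,in = 1/(4πr²h) = 1/(4π·0.976²·2450) = 3.410×10^-5 K/W
  R_carbon steel = (1/0.976 − 1/1.01)/(4πk) = 0.03449/(4π·46.0) = 5.967×10^-5 K/W
ΣR = 3.410×10^-5 + 5.967×10^-5 = 9.377×10^-5 K/W
Q = ΔT/ΣR = (280 °C − 31.9 °C)/9.377×10^-5 = 2.65×10^6 W

Q = 2650 kW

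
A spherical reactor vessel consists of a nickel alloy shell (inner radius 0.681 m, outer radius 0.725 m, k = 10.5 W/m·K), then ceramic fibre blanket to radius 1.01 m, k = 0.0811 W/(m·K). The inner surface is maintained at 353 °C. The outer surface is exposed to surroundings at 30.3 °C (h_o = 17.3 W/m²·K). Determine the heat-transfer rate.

Q = 834 W

Treat each layer as a resistance in series:
  R_nickel alloy = (1/0.681 − 1/0.725)/(4πk) = 0.08912/(4π·10.5) = 6.754×10^-4 K/W
  R_ceramic fibre blanket = (1/0.725 − 1/1.01)/(4πk) = 0.3892/(4π·0.0811) = 0.3819 K/W
  R_conv,out = 1/(4πr²h) = 1/(4π·1.01²·17.3) = 0.004509 K/W
ΣR = 6.754×10^-4 + 0.3819 + 0.004509 = 0.3871 K/W
Q = ΔT/ΣR = (353 °C − 30.3 °C)/0.3871 = 834 W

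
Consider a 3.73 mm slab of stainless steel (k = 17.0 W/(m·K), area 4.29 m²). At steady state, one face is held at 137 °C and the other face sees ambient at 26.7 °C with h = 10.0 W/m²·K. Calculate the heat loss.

Q = 4720 W

Resistance network (inner→outer):
  R_stainless steel = L/(kA) = 0.00373/(17.0·4.29) = 5.114×10^-5 K/W
  R_conv,out = 1/(hA) = 1/(10.0·4.29) = 0.02331 K/W
ΣR = 5.114×10^-5 + 0.02331 = 0.02336 K/W
Q = ΔT/ΣR = (137 °C − 26.7 °C)/0.02336 = 4720 W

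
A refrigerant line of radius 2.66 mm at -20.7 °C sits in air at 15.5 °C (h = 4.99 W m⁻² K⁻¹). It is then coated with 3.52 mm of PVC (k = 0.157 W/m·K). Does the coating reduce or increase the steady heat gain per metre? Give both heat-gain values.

increases: 3.02 → 6.02 W/m

Critical radius for a cylinder: r_cr = k/h = 0.0315 m = 3.15 cm.
Outer radius after coating: r₂ = 0.00266 + 0.00352 = 0.00618 m.
Since r₁ < r_cr and r₂ ≤ r_cr, the coating moves toward the maximum at r_cr — heat gain rises.
Bare: R = 1/(2πr₁h) = 11.99 m·K/W; Q = 36.2/11.99 = 3.02 W/m.
Coated: R = R_cond + R_conv = 6.016 m·K/W; Q = 36.2/6.016 = 6.02 W/m.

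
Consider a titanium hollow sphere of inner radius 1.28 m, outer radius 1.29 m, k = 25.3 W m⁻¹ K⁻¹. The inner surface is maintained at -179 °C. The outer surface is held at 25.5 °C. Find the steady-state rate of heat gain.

Q = 10700 kW

Q = 4πk·ΔT/(1/r₁ − 1/r₂) = 4π × 25.3 × 204.5 / (1/1.28 − 1/1.29) = 1.07×10^7 W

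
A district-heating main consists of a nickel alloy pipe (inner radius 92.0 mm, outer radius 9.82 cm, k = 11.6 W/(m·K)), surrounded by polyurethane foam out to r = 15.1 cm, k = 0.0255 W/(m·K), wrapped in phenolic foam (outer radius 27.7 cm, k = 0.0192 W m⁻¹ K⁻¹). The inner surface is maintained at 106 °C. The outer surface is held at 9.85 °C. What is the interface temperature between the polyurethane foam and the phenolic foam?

T = 72.5 °C

Resistance network (inner→outer):
  R'_nickel alloy = ln(0.0982/0.0920)/(2πk) = 0.06522/(2π·11.6) = 8.948×10^-4 m·K/W
  R'_polyurethane foam = ln(0.151/0.0982)/(2πk) = 0.4303/(2π·0.0255) = 2.685 m·K/W
  R'_phenolic foam = ln(0.277/0.151)/(2πk) = 0.6067/(2π·0.0192) = 5.029 m·K/W
ΣR = 8.948×10^-4 + 2.685 + 5.029 = 7.715 m·K/W
Q' = ΔT/ΣR = (106 °C − 9.85 °C)/7.715 = 12.46 W/m
From the inner boundary to the polyurethane foam/phenolic foam interface, ΣR_partial = 2.686 m·K/W.
T_interface = T_in − Q'·ΣR_partial = 106 °C − (12.46)(2.686) = 72.5 °C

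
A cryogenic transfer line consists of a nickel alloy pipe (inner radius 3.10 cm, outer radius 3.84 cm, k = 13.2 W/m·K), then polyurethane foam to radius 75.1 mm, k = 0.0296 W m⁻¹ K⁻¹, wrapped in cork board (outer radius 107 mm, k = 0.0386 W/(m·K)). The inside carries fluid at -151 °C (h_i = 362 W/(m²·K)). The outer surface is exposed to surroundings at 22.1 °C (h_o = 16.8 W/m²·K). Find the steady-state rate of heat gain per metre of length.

Resistance network (inner→outer):
  R'_conv,in = 1/(2πr h) = 1/(2π·0.0310·362) = 0.01418 m·K/W
  R'_nickel alloy = ln(0.0384/0.0310)/(2πk) = 0.2141/(2π·13.2) = 0.002581 m·K/W
  R'_polyurethane foam = ln(0.0751/0.0384)/(2πk) = 0.6708/(2π·0.0296) = 3.607 m·K/W
  R'_cork board = ln(0.107/0.0751)/(2πk) = 0.3540/(2π·0.0386) = 1.460 m·K/W
  R'_conv,out = 1/(2πr h) = 1/(2π·0.107·16.8) = 0.08854 m·K/W
ΣR = 0.01418 + 0.002581 + 3.607 + 1.460 + 0.08854 = 5.172 m·K/W
Q' = ΔT/ΣR = (-151 °C − 22.1 °C)/5.172 = -33.5 W/m
(Negative Q' ⇒ heat flows inward; heat gain = 33.5 W/m.)

Q' = 33.5 W/m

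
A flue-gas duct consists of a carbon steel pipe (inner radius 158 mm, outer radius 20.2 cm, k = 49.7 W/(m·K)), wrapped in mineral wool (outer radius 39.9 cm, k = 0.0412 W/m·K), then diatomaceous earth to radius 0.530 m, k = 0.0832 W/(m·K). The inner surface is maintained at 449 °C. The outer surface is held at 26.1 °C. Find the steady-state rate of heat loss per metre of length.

Treat each layer as a resistance in series:
  R'_carbon steel = ln(0.202/0.158)/(2πk) = 0.2457/(2π·49.7) = 7.867×10^-4 m·K/W
  R'_mineral wool = ln(0.399/0.202)/(2πk) = 0.6807/(2π·0.0412) = 2.630 m·K/W
  R'_diatomaceous earth = ln(0.530/0.399)/(2πk) = 0.2839/(2π·0.0832) = 0.5431 m·K/W
ΣR = 7.867×10^-4 + 2.630 + 0.5431 = 3.174 m·K/W
Q' = ΔT/ΣR = (449 °C − 26.1 °C)/3.174 = 133 W/m

Q' = 133 W/m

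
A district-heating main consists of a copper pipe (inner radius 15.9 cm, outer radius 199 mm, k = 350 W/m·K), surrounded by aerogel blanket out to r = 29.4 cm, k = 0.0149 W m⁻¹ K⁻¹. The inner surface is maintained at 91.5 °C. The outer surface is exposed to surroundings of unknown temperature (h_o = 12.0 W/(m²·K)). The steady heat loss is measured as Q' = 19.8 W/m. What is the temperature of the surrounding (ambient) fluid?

Series resistances:
  R'_copper = ln(0.199/0.159)/(2πk) = 0.2244/(2π·350) = 1.020×10^-4 m·K/W
  R'_aerogel blanket = ln(0.294/0.199)/(2πk) = 0.3903/(2π·0.0149) = 4.169 m·K/W
  R'_conv,out = 1/(2πr h) = 1/(2π·0.294·12.0) = 0.04511 m·K/W
ΣR = 4.214 m·K/W
ΔT = Q'·ΣR = 19.8 × 4.214 = 83.44 K
Heat flows outward, so T_out = T_in − ΔT = 91.5 − 83.44 = 8.06 °C

T_out = 8.06 °C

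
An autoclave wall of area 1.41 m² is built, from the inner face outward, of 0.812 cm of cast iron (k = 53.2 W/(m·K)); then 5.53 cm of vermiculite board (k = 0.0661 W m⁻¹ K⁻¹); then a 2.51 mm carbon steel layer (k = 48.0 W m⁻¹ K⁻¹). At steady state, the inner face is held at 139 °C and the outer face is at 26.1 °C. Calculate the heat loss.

Series thermal resistances, inner to outer:
  R_cast iron = L/(kA) = 0.00812/(53.2·1.41) = 1.082×10^-4 K/W
  R_vermiculite board = L/(kA) = 0.0553/(0.0661·1.41) = 0.5933 K/W
  R_carbon steel = L/(kA) = 0.00251/(48.0·1.41) = 3.709×10^-5 K/W
ΣR = 1.082×10^-4 + 0.5933 + 3.709×10^-5 = 0.5934 K/W
Q = ΔT/ΣR = (139 °C − 26.1 °C)/0.5934 = 190 W

Q = 190 W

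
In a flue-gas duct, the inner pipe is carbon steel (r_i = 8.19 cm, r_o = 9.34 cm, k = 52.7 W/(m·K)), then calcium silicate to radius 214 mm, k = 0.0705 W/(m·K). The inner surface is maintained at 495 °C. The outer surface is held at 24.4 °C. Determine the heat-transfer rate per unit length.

Q' = 251 W/m

Resistance network (inner→outer):
  R'_carbon steel = ln(0.0934/0.0819)/(2πk) = 0.1314/(2π·52.7) = 3.968×10^-4 m·K/W
  R'_calcium silicate = ln(0.214/0.0934)/(2πk) = 0.8291/(2π·0.0705) = 1.872 m·K/W
ΣR = 3.968×10^-4 + 1.872 = 1.872 m·K/W
Q' = ΔT/ΣR = (495 °C − 24.4 °C)/1.872 = 251 W/m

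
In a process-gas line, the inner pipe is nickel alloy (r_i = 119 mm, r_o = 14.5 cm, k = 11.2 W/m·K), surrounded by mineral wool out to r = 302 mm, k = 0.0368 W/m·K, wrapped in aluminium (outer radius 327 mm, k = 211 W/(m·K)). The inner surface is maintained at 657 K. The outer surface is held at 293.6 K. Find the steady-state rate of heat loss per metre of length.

Resistance network (inner→outer):
  R'_nickel alloy = ln(0.145/0.119)/(2πk) = 0.1976/(2π·11.2) = 0.002808 m·K/W
  R'_mineral wool = ln(0.302/0.145)/(2πk) = 0.7337/(2π·0.0368) = 3.173 m·K/W
  R'_aluminium = ln(0.327/0.302)/(2πk) = 0.07953/(2π·211) = 5.999×10^-5 m·K/W
ΣR = 0.002808 + 3.173 + 5.999×10^-5 = 3.176 m·K/W
Q' = ΔT/ΣR = (657 K − 293.6 K)/3.176 = 114 W/m

Q' = 114 W/m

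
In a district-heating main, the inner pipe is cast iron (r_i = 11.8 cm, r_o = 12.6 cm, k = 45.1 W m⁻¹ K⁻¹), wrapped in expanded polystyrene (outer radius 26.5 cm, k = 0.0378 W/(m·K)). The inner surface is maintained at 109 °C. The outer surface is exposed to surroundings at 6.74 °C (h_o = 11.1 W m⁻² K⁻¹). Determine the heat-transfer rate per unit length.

Resistance network (inner→outer):
  R'_cast iron = ln(0.126/0.118)/(2πk) = 0.06560/(2π·45.1) = 2.315×10^-4 m·K/W
  R'_expanded polystyrene = ln(0.265/0.126)/(2πk) = 0.7434/(2π·0.0378) = 3.130 m·K/W
  R'_conv,out = 1/(2πr h) = 1/(2π·0.265·11.1) = 0.05411 m·K/W
ΣR = 2.315×10^-4 + 3.130 + 0.05411 = 3.184 m·K/W
Q' = ΔT/ΣR = (109 °C − 6.74 °C)/3.184 = 32.1 W/m

Q' = 32.1 W/m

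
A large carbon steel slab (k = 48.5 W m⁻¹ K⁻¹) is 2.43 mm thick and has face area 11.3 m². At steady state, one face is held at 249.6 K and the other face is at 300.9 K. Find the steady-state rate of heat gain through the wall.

Q = 11600 kW

Q = kA·ΔT/L = 48.5 × 11.3 × |249.6 K − 300.9 K| / 0.00243 = 1.16×10^7 W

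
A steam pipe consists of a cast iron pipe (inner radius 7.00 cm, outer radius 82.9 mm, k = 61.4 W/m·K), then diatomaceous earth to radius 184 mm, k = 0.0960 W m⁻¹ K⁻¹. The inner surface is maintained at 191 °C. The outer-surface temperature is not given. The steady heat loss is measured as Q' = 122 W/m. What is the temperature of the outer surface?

T_out = 29.7 °C

Series resistances:
  R'_cast iron = ln(0.0829/0.0700)/(2πk) = 0.1691/(2π·61.4) = 4.384×10^-4 m·K/W
  R'_diatomaceous earth = ln(0.184/0.0829)/(2πk) = 0.7973/(2π·0.0960) = 1.322 m·K/W
ΣR = 1.322 m·K/W
ΔT = Q'·ΣR = 122 × 1.322 = 161.3 K
Heat flows outward, so T_out = T_in − ΔT = 191 − 161.3 = 29.7 °C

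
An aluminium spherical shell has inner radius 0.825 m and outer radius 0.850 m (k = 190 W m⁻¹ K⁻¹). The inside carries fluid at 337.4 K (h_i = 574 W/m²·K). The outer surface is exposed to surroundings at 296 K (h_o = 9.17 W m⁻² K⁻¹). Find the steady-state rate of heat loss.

Q = 3.39 kW

Resistance network (inner→outer):
  R_conv,in = 1/(4πr²h) = 1/(4π·0.825²·574) = 2.037×10^-4 K/W
  R_aluminium = (1/0.825 − 1/0.850)/(4πk) = 0.03565/(4π·190) = 1.493×10^-5 K/W
  R_conv,out = 1/(4πr²h) = 1/(4π·0.850²·9.17) = 0.01201 K/W
ΣR = 2.037×10^-4 + 1.493×10^-5 + 0.01201 = 0.01223 K/W
Q = ΔT/ΣR = (337.4 K − 296 K)/0.01223 = 3390 W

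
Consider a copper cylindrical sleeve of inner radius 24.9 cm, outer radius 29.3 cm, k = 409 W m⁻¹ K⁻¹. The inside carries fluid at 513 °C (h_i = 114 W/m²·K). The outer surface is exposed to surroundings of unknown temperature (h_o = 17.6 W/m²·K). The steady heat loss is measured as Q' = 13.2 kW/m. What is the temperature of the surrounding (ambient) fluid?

Sum the resistances:
  R'_conv,in = 1/(2πr h) = 1/(2π·0.249·114) = 0.005607 m·K/W
  R'_copper = ln(0.293/0.249)/(2πk) = 0.1627/(2π·409) = 6.332×10^-5 m·K/W
  R'_conv,out = 1/(2πr h) = 1/(2π·0.293·17.6) = 0.03086 m·K/W
ΣR = 0.03653 m·K/W
ΔT = Q'·ΣR = 13200 × 0.03653 = 482.2 K
Heat flows outward, so T_out = T_in − ΔT = 513 − 482.2 = 30.8 °C

T_out = 30.8 °C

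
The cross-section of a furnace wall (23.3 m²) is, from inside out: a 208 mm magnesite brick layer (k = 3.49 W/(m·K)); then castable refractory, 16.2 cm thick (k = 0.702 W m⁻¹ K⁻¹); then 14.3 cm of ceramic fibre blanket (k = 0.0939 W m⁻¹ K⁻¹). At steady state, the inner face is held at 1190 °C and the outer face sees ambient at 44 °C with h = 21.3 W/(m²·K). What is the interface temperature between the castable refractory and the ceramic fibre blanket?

T = 1011 °C

Treat each layer as a resistance in series:
  R_magnesite brick = L/(kA) = 0.208/(3.49·23.3) = 0.002558 K/W
  R_castable refractory = L/(kA) = 0.162/(0.702·23.3) = 0.009904 K/W
  R_ceramic fibre blanket = L/(kA) = 0.143/(0.0939·23.3) = 0.06536 K/W
  R_conv,out = 1/(hA) = 1/(21.3·23.3) = 0.002015 K/W
ΣR = 0.002558 + 0.009904 + 0.06536 + 0.002015 = 0.07984 K/W
Q = ΔT/ΣR = (1190 °C − 44 °C)/0.07984 = 14350 W
From the inner boundary to the castable refractory/ceramic fibre blanket interface, ΣR_partial = 0.01246 K/W.
T_interface = T_in − Q·ΣR_partial = 1190 °C − (14350)(0.01246) = 1011 °C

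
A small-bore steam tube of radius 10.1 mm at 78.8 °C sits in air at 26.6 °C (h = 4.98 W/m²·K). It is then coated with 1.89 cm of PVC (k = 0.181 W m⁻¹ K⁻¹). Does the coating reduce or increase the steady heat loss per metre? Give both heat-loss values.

increases: 16.5 → 25.7 W/m

Critical radius for a cylinder: r_cr = k/h = 0.0363 m = 3.63 cm.
Outer radius after coating: r₂ = 0.0101 + 0.0189 = 0.0290 m.
Since r₁ < r_cr and r₂ ≤ r_cr, the coating moves toward the maximum at r_cr — heat loss rises.
Bare: R = 1/(2πr₁h) = 3.164 m·K/W; Q = 52.2/3.164 = 16.5 W/m.
Coated: R = R_cond + R_conv = 2.029 m·K/W; Q = 52.2/2.029 = 25.7 W/m.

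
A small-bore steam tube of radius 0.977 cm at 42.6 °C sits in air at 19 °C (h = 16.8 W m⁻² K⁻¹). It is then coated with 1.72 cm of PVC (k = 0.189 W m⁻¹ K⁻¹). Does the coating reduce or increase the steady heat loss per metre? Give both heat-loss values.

Critical radius for a cylinder: r_cr = k/h = 0.0112 m = 1.12 cm.
Outer radius after coating: r₂ = 0.00977 + 0.0172 = 0.02697 m.
r₁ < r_cr < r₂: heat loss rises to a maximum at r_cr then falls. Whether the coating helps depends on whether Q(r₂) has dropped back below Q(r₁).
Bare: R = 1/(2πr₁h) = 0.9697 m·K/W; Q = 23.6/0.9697 = 24.3 W/m.
Coated: R = R_cond + R_conv = 1.206 m·K/W; Q = 23.6/1.206 = 19.6 W/m.

reduces: 24.3 → 19.6 W/m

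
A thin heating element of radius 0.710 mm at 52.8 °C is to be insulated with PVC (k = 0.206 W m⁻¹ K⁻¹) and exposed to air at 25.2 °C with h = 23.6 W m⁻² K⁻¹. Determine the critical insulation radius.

For a cylinder, r_cr = k_ins/h = 0.206/23.6 = 0.00873 m = 0.873 cm

r_cr = 0.873 cm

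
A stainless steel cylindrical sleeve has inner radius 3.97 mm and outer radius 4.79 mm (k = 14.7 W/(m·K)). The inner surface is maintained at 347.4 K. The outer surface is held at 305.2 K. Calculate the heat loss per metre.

Q' = 2πk·ΔT/ln(r₂/r₁) = 2π × 14.7 × 42.2 / ln(0.00479/0.00397) = 20800 W/m

Q' = 20800 W/m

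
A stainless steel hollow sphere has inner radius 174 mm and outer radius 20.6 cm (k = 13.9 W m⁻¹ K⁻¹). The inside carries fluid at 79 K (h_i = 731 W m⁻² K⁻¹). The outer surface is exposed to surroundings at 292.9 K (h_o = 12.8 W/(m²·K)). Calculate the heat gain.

Q = 1380 W

Resistance network (inner→outer):
  R_conv,in = 1/(4πr²h) = 1/(4π·0.174²·731) = 0.003596 K/W
  R_stainless steel = (1/0.174 − 1/0.206)/(4πk) = 0.8928/(4π·13.9) = 0.005111 K/W
  R_conv,out = 1/(4πr²h) = 1/(4π·0.206²·12.8) = 0.1465 K/W
ΣR = 0.003596 + 0.005111 + 0.1465 = 0.1552 K/W
Q = ΔT/ΣR = (79 K − 292.9 K)/0.1552 = -1380 W
(Negative Q ⇒ heat flows inward; heat gain = 1380 W.)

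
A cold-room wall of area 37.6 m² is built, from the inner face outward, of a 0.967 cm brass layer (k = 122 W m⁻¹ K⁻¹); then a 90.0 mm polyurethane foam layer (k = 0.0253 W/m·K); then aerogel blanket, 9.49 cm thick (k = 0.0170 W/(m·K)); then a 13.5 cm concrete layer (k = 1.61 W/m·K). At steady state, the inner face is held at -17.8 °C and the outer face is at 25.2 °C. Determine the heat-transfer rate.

Treat each layer as a resistance in series:
  R_brass = L/(kA) = 0.00967/(122·37.6) = 2.108×10^-6 K/W
  R_polyurethane foam = L/(kA) = 0.0900/(0.0253·37.6) = 0.09461 K/W
  R_aerogel blanket = L/(kA) = 0.0949/(0.0170·37.6) = 0.1485 K/W
  R_concrete = L/(kA) = 0.135/(1.61·37.6) = 0.002230 K/W
ΣR = 2.108×10^-6 + 0.09461 + 0.1485 + 0.002230 = 0.2453 K/W
Q = ΔT/ΣR = (-17.8 °C − 25.2 °C)/0.2453 = -175 W
(Negative Q ⇒ heat flows inward; heat gain = 175 W.)

Q = 175 W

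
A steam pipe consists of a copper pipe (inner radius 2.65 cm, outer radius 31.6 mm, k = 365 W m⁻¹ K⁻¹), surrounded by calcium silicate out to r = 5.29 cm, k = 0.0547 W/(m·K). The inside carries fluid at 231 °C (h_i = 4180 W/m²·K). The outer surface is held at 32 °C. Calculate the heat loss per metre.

Treat each layer as a resistance in series:
  R'_conv,in = 1/(2πr h) = 1/(2π·0.0265·4180) = 0.001437 m·K/W
  R'_copper = ln(0.0316/0.0265)/(2πk) = 0.1760/(2π·365) = 7.675×10^-5 m·K/W
  R'_calcium silicate = ln(0.0529/0.0316)/(2πk) = 0.5152/(2π·0.0547) = 1.499 m·K/W
ΣR = 0.001437 + 7.675×10^-5 + 1.499 = 1.501 m·K/W
Q' = ΔT/ΣR = (231 °C − 32 °C)/1.501 = 133 W/m

Q' = 133 W/m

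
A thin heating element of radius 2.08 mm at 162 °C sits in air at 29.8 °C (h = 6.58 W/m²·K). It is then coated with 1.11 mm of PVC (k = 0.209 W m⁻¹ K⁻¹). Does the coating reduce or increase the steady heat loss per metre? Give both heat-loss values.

Critical radius for a cylinder: r_cr = k/h = 0.0318 m = 3.18 cm.
Outer radius after coating: r₂ = 0.00208 + 0.00111 = 0.00319 m.
Since r₁ < r_cr and r₂ ≤ r_cr, the coating moves toward the maximum at r_cr — heat loss rises.
Bare: R = 1/(2πr₁h) = 11.63 m·K/W; Q = 132.2/11.63 = 11.4 W/m.
Coated: R = R_cond + R_conv = 7.908 m·K/W; Q = 132.2/7.908 = 16.7 W/m.

increases: 11.4 → 16.7 W/m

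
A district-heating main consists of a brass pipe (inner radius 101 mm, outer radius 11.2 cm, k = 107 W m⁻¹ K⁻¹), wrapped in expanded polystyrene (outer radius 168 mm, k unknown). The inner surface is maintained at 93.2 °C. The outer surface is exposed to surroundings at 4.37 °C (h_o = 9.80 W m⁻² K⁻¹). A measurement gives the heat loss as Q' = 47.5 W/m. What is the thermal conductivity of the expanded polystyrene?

k = 0.0364 W/m·K

ΣR = ΔT/Q' = |93.2 − 4.37|/47.5 = 1.870 m·K/W
Known resistances:
  R'_brass = ln(0.112/0.101)/(2πk) = 0.1034/(2π·107) = 1.538×10^-4 m·K/W
  R'_conv,out = 1/(2πr h) = 1/(2π·0.168·9.80) = 0.09667 m·K/W
R_expanded polystyrene = ΣR − ΣR_known = 1.870 − 0.09682 = 1.773 m·K/W
ln(r₂/r₁)/(2πk) = 1.773 ⇒ k = 0.4055/(2π·1.773) = 0.0364 W/m·K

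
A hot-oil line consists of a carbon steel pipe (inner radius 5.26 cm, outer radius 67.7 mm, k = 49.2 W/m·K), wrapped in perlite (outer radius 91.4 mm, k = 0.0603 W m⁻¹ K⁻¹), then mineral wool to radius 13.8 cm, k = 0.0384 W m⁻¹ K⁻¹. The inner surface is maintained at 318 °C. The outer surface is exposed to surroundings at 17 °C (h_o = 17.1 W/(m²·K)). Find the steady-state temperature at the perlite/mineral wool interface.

Treat each layer as a resistance in series:
  R'_carbon steel = ln(0.0677/0.0526)/(2πk) = 0.2524/(2π·49.2) = 8.164×10^-4 m·K/W
  R'_perlite = ln(0.0914/0.0677)/(2πk) = 0.3002/(2π·0.0603) = 0.7922 m·K/W
  R'_mineral wool = ln(0.138/0.0914)/(2πk) = 0.4120/(2π·0.0384) = 1.708 m·K/W
  R'_conv,out = 1/(2πr h) = 1/(2π·0.138·17.1) = 0.06744 m·K/W
ΣR = 8.164×10^-4 + 0.7922 + 1.708 + 0.06744 = 2.568 m·K/W
Q' = ΔT/ΣR = (318 °C − 17 °C)/2.568 = 117.2 W/m
From the inner boundary to the perlite/mineral wool interface, ΣR_partial = 0.7930 m·K/W.
T_interface = T_in − Q'·ΣR_partial = 318 °C − (117.2)(0.7930) = 225 °C

T = 225 °C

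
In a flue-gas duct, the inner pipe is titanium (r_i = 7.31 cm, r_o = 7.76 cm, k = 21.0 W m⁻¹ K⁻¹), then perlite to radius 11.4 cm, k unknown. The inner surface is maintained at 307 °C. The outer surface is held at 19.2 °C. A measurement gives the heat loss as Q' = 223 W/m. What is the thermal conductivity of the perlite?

k = 0.0474 W/m·K

ΣR = ΔT/Q' = |307 − 19.2|/223 = 1.291 m·K/W
Known resistances:
  R'_titanium = ln(0.0776/0.0731)/(2πk) = 0.05974/(2π·21.0) = 4.528×10^-4 m·K/W
R_perlite = ΣR − ΣR_known = 1.291 − 4.528×10^-4 = 1.291 m·K/W
ln(r₂/r₁)/(2πk) = 1.291 ⇒ k = 0.3846/(2π·1.291) = 0.0474 W/m·K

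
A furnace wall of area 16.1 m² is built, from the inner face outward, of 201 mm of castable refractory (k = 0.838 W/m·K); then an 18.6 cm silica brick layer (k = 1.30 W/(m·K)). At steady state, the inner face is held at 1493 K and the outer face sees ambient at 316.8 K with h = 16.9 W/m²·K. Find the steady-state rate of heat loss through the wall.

Treat each layer as a resistance in series:
  R_castable refractory = L/(kA) = 0.201/(0.838·16.1) = 0.01490 K/W
  R_silica brick = L/(kA) = 0.186/(1.30·16.1) = 0.008887 K/W
  R_conv,out = 1/(hA) = 1/(16.9·16.1) = 0.003675 K/W
ΣR = 0.01490 + 0.008887 + 0.003675 = 0.02746 K/W
Q = ΔT/ΣR = (1493 K − 316.8 K)/0.02746 = 42800 W

Q = 42.8 kW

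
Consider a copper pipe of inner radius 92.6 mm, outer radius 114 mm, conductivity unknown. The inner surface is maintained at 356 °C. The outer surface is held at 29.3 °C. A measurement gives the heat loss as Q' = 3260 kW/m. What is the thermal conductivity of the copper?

ΣR = ΔT/Q' = |356 − 29.3|/3.26×10^6 = 1.002×10^-4 m·K/W
ln(r₂/r₁)/(2πk) = 1.002×10^-4 ⇒ k = 0.2079/(2π·1.002×10^-4) = 330 W/m·K

k = 330 W/m·K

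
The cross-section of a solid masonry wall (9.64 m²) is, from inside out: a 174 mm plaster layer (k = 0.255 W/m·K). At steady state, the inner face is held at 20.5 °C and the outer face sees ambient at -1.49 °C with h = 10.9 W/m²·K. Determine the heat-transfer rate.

Q = 274 W

Series thermal resistances, inner to outer:
  R_plaster = L/(kA) = 0.174/(0.255·9.64) = 0.07078 K/W
  R_conv,out = 1/(hA) = 1/(10.9·9.64) = 0.009517 K/W
ΣR = 0.07078 + 0.009517 = 0.08030 K/W
Q = ΔT/ΣR = (20.5 °C − -1.49 °C)/0.08030 = 274 W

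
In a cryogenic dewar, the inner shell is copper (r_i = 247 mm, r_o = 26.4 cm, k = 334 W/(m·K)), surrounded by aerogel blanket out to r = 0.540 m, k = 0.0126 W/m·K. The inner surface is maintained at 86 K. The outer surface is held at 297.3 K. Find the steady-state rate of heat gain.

Resistance network (inner→outer):
  R_copper = (1/0.247 − 1/0.264)/(4πk) = 0.2607/(4π·334) = 6.211×10^-5 K/W
  R_aerogel blanket = (1/0.264 − 1/0.540)/(4πk) = 1.936/(4π·0.0126) = 12.23 K/W
ΣR = 6.211×10^-5 + 12.23 = 12.23 K/W
Q = ΔT/ΣR = (86 K − 297.3 K)/12.23 = -17.3 W
(Negative Q ⇒ heat flows inward; heat gain = 17.3 W.)

Q = 17.3 W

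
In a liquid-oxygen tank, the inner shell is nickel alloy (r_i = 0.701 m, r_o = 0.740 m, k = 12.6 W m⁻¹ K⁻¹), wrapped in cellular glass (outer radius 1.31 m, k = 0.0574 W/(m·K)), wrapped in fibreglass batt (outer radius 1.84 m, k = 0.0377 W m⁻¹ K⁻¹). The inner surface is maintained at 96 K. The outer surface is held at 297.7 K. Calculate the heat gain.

Resistance network (inner→outer):
  R_nickel alloy = (1/0.701 − 1/0.740)/(4πk) = 0.07518/(4π·12.6) = 4.748×10^-4 K/W
  R_cellular glass = (1/0.740 − 1/1.31)/(4πk) = 0.5880/(4π·0.0574) = 0.8152 K/W
  R_fibreglass batt = (1/1.31 − 1/1.84)/(4πk) = 0.2199/(4π·0.0377) = 0.4641 K/W
ΣR = 4.748×10^-4 + 0.8152 + 0.4641 = 1.280 K/W
Q = ΔT/ΣR = (96 K − 297.7 K)/1.280 = -158 W
(Negative Q ⇒ heat flows inward; heat gain = 158 W.)

Q = 158 W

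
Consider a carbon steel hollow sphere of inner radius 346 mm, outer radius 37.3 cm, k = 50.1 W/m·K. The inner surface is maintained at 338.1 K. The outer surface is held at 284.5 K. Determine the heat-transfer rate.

Q = 161 kW

Q = 4πk·ΔT/(1/r₁ − 1/r₂) = 4π × 50.1 × 53.6 / (1/0.346 − 1/0.373) = 1.61×10^5 W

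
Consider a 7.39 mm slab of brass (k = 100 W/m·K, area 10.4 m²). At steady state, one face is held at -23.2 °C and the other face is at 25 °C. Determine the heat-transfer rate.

Q = kA·ΔT/L = 100 × 10.4 × |-23.2 °C − 25 °C| / 0.00739 = 6.78×10^6 W

Q = 6780 kW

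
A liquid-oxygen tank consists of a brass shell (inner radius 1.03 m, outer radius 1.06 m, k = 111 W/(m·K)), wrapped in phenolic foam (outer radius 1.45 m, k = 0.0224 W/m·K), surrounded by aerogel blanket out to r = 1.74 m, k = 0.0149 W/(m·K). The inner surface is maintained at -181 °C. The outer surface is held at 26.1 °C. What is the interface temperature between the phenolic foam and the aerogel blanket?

T = -57.8 °C

Treat each layer as a resistance in series:
  R_brass = (1/1.03 − 1/1.06)/(4πk) = 0.02748/(4π·111) = 1.970×10^-5 K/W
  R_phenolic foam = (1/1.06 − 1/1.45)/(4πk) = 0.2537/(4π·0.0224) = 0.9014 K/W
  R_aerogel blanket = (1/1.45 − 1/1.74)/(4πk) = 0.1149/(4π·0.0149) = 0.6139 K/W
ΣR = 1.970×10^-5 + 0.9014 + 0.6139 = 1.515 K/W
Q = ΔT/ΣR = (-181 °C − 26.1 °C)/1.515 = -136.7 W
From the inner boundary to the phenolic foam/aerogel blanket interface, ΣR_partial = 0.9014 K/W.
T_interface = T_in − Q·ΣR_partial = -181 °C − (-136.7)(0.9014) = -57.8 °C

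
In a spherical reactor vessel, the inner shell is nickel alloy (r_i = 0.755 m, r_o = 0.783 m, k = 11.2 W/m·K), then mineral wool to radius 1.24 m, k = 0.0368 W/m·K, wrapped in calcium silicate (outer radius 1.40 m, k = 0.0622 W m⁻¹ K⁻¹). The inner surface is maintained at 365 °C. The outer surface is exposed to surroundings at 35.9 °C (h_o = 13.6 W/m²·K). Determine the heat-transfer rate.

Treat each layer as a resistance in series:
  R_nickel alloy = (1/0.755 − 1/0.783)/(4πk) = 0.04736/(4π·11.2) = 3.365×10^-4 K/W
  R_mineral wool = (1/0.783 − 1/1.24)/(4πk) = 0.4707/(4π·0.0368) = 1.018 K/W
  R_calcium silicate = (1/1.24 − 1/1.40)/(4πk) = 0.09217/(4π·0.0622) = 0.1179 K/W
  R_conv,out = 1/(4πr²h) = 1/(4π·1.40²·13.6) = 0.002985 K/W
ΣR = 3.365×10^-4 + 1.018 + 0.1179 + 0.002985 = 1.139 K/W
Q = ΔT/ΣR = (365 °C − 35.9 °C)/1.139 = 289 W

Q = 289 W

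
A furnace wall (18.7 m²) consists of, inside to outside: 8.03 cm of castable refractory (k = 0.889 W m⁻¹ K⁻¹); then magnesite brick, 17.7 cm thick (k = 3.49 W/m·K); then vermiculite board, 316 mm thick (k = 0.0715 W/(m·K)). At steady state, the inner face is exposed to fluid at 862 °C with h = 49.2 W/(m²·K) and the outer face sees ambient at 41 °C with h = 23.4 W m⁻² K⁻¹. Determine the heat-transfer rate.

Series thermal resistances, inner to outer:
  R_conv,in = 1/(hA) = 1/(49.2·18.7) = 0.001087 K/W
  R_castable refractory = L/(kA) = 0.0803/(0.889·18.7) = 0.004830 K/W
  R_magnesite brick = L/(kA) = 0.177/(3.49·18.7) = 0.002712 K/W
  R_vermiculite board = L/(kA) = 0.316/(0.0715·18.7) = 0.2363 K/W
  R_conv,out = 1/(hA) = 1/(23.4·18.7) = 0.002285 K/W
ΣR = 0.001087 + 0.004830 + 0.002712 + 0.2363 + 0.002285 = 0.2472 K/W
Q = ΔT/ΣR = (862 °C − 41 °C)/0.2472 = 3320 W

Q = 3320 W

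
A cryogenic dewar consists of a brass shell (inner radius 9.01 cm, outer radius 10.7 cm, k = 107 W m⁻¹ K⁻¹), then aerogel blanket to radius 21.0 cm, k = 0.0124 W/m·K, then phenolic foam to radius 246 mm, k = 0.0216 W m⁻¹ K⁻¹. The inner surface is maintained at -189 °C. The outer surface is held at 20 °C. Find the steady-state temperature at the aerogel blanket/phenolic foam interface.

Resistance network (inner→outer):
  R_brass = (1/0.0901 − 1/0.107)/(4πk) = 1.753/(4π·107) = 0.001304 K/W
  R_aerogel blanket = (1/0.107 − 1/0.210)/(4πk) = 4.584/(4π·0.0124) = 29.42 K/W
  R_phenolic foam = (1/0.210 − 1/0.246)/(4πk) = 0.6969/(4π·0.0216) = 2.567 K/W
ΣR = 0.001304 + 29.42 + 2.567 = 31.99 K/W
Q = ΔT/ΣR = (-189 °C − 20 °C)/31.99 = -6.533 W
From the inner boundary to the aerogel blanket/phenolic foam interface, ΣR_partial = 29.42 K/W.
T_interface = T_in − Q·ΣR_partial = -189 °C − (-6.533)(29.42) = 3.2 °C

T = 3.2 °C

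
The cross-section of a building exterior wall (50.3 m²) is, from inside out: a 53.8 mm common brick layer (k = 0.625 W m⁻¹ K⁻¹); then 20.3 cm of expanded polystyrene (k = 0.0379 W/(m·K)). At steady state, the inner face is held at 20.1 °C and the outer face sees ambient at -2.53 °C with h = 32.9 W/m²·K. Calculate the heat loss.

Series thermal resistances, inner to outer:
  R_common brick = L/(kA) = 0.0538/(0.625·50.3) = 0.001711 K/W
  R_expanded polystyrene = L/(kA) = 0.203/(0.0379·50.3) = 0.1065 K/W
  R_conv,out = 1/(hA) = 1/(32.9·50.3) = 6.043×10^-4 K/W
ΣR = 0.001711 + 0.1065 + 6.043×10^-4 = 0.1088 K/W
Q = ΔT/ΣR = (20.1 °C − -2.53 °C)/0.1088 = 208 W

Q = 208 W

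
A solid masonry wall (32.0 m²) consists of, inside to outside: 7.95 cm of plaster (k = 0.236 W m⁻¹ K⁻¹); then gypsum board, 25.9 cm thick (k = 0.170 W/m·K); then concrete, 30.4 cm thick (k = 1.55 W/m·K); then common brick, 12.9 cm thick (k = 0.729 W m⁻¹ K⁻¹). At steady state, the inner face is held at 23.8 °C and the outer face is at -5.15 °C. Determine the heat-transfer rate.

Q = 415 W

Treat each layer as a resistance in series:
  R_plaster = L/(kA) = 0.0795/(0.236·32.0) = 0.01053 K/W
  R_gypsum board = L/(kA) = 0.259/(0.170·32.0) = 0.04761 K/W
  R_concrete = L/(kA) = 0.304/(1.55·32.0) = 0.006129 K/W
  R_common brick = L/(kA) = 0.129/(0.729·32.0) = 0.005530 K/W
ΣR = 0.01053 + 0.04761 + 0.006129 + 0.005530 = 0.06980 K/W
Q = ΔT/ΣR = (23.8 °C − -5.15 °C)/0.06980 = 415 W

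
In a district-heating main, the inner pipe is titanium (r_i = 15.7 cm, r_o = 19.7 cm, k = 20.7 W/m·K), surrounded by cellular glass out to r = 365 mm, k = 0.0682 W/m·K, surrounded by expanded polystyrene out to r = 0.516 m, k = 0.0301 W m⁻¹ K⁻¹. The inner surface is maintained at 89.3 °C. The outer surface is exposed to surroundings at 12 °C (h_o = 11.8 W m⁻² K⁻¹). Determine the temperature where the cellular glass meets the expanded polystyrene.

T = 55.5 °C

Resistance network (inner→outer):
  R'_titanium = ln(0.197/0.157)/(2πk) = 0.2270/(2π·20.7) = 0.001745 m·K/W
  R'_cellular glass = ln(0.365/0.197)/(2πk) = 0.6167/(2π·0.0682) = 1.439 m·K/W
  R'_expanded polystyrene = ln(0.516/0.365)/(2πk) = 0.3462/(2π·0.0301) = 1.831 m·K/W
  R'_conv,out = 1/(2πr h) = 1/(2π·0.516·11.8) = 0.02614 m·K/W
ΣR = 0.001745 + 1.439 + 1.831 + 0.02614 = 3.298 m·K/W
Q' = ΔT/ΣR = (89.3 °C − 12 °C)/3.298 = 23.44 W/m
From the inner boundary to the cellular glass/expanded polystyrene interface, ΣR_partial = 1.441 m·K/W.
T_interface = T_in − Q'·ΣR_partial = 89.3 °C − (23.44)(1.441) = 55.5 °C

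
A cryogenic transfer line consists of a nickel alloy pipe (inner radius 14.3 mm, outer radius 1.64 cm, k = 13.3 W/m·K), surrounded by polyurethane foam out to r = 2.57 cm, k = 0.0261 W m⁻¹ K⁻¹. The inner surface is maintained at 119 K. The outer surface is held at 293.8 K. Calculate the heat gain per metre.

Q' = 63.8 W/m

Resistance network (inner→outer):
  R'_nickel alloy = ln(0.0164/0.0143)/(2πk) = 0.1370/(2π·13.3) = 0.001640 m·K/W
  R'_polyurethane foam = ln(0.0257/0.0164)/(2πk) = 0.4492/(2π·0.0261) = 2.739 m·K/W
ΣR = 0.001640 + 2.739 = 2.741 m·K/W
Q' = ΔT/ΣR = (119 K − 293.8 K)/2.741 = -63.8 W/m
(Negative Q' ⇒ heat flows inward; heat gain = 63.8 W/m.)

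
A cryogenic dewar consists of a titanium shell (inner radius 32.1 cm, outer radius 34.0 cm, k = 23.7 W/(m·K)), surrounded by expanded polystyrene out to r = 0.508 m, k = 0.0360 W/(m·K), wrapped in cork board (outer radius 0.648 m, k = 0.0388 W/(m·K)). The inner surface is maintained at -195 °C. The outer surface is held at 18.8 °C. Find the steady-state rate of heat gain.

Q = 70.7 W

Treat each layer as a resistance in series:
  R_titanium = (1/0.321 − 1/0.340)/(4πk) = 0.1741/(4π·23.7) = 5.845×10^-4 K/W
  R_expanded polystyrene = (1/0.340 − 1/0.508)/(4πk) = 0.9727/(4π·0.0360) = 2.150 K/W
  R_cork board = (1/0.508 − 1/0.648)/(4πk) = 0.4253/(4π·0.0388) = 0.8723 K/W
ΣR = 5.845×10^-4 + 2.150 + 0.8723 = 3.023 K/W
Q = ΔT/ΣR = (-195 °C − 18.8 °C)/3.023 = -70.7 W
(Negative Q ⇒ heat flows inward; heat gain = 70.7 W.)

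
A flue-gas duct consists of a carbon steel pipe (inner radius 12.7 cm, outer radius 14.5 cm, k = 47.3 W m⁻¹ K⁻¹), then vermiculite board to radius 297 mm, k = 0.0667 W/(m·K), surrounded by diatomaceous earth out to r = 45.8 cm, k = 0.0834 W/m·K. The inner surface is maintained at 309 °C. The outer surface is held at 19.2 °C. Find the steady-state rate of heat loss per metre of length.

Resistance network (inner→outer):
  R'_carbon steel = ln(0.145/0.127)/(2πk) = 0.1325/(2π·47.3) = 4.460×10^-4 m·K/W
  R'_vermiculite board = ln(0.297/0.145)/(2πk) = 0.7170/(2π·0.0667) = 1.711 m·K/W
  R'_diatomaceous earth = ln(0.458/0.297)/(2πk) = 0.4331/(2π·0.0834) = 0.8266 m·K/W
ΣR = 4.460×10^-4 + 1.711 + 0.8266 = 2.538 m·K/W
Q' = ΔT/ΣR = (309 °C − 19.2 °C)/2.538 = 114 W/m

Q' = 114 W/m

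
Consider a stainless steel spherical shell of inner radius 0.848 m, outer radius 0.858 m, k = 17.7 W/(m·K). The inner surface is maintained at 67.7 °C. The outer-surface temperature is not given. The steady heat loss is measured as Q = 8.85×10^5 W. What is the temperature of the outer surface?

Sum the resistances:
  R_stainless steel = (1/0.848 − 1/0.858)/(4πk) = 0.01374/(4π·17.7) = 6.179×10^-5 K/W
ΣR = 6.179×10^-5 K/W
ΔT = Q·ΣR = 8.85×10^5 × 6.179×10^-5 = 54.68 K
Heat flows outward, so T_out = T_in − ΔT = 67.7 − 54.68 = 13.0 °C

T_out = 13.0 °C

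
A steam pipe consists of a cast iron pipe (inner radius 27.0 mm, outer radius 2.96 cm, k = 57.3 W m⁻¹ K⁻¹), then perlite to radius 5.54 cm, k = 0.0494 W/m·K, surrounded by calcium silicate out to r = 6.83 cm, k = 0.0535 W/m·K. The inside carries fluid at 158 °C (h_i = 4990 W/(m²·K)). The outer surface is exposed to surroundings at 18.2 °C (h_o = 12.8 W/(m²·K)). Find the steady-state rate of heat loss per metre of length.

Q' = 49.5 W/m

Series thermal resistances, inner to outer:
  R'_conv,in = 1/(2πr h) = 1/(2π·0.0270·4990) = 0.001181 m·K/W
  R'_cast iron = ln(0.0296/0.0270)/(2πk) = 0.09194/(2π·57.3) = 2.554×10^-4 m·K/W
  R'_perlite = ln(0.0554/0.0296)/(2πk) = 0.6268/(2π·0.0494) = 2.019 m·K/W
  R'_calcium silicate = ln(0.0683/0.0554)/(2πk) = 0.2093/(2π·0.0535) = 0.6227 m·K/W
  R'_conv,out = 1/(2πr h) = 1/(2π·0.0683·12.8) = 0.1820 m·K/W
ΣR = 0.001181 + 2.554×10^-4 + 2.019 + 0.6227 + 0.1820 = 2.825 m·K/W
Q' = ΔT/ΣR = (158 °C − 18.2 °C)/2.825 = 49.5 W/m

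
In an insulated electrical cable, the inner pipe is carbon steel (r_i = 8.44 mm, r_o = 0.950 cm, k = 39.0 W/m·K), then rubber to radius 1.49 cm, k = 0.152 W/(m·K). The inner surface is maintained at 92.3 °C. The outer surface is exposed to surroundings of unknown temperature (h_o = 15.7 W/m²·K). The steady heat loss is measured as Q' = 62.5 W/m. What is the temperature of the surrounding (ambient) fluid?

T_out = 20.3 °C

Sum the resistances:
  R'_carbon steel = ln(0.00950/0.00844)/(2πk) = 0.1183/(2π·39.0) = 4.828×10^-4 m·K/W
  R'_rubber = ln(0.0149/0.00950)/(2πk) = 0.4501/(2π·0.152) = 0.4713 m·K/W
  R'_conv,out = 1/(2πr h) = 1/(2π·0.0149·15.7) = 0.6804 m·K/W
ΣR = 1.152 m·K/W
ΔT = Q'·ΣR = 62.5 × 1.152 = 72.00 K
Heat flows outward, so T_out = T_in − ΔT = 92.3 − 72.00 = 20.3 °C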